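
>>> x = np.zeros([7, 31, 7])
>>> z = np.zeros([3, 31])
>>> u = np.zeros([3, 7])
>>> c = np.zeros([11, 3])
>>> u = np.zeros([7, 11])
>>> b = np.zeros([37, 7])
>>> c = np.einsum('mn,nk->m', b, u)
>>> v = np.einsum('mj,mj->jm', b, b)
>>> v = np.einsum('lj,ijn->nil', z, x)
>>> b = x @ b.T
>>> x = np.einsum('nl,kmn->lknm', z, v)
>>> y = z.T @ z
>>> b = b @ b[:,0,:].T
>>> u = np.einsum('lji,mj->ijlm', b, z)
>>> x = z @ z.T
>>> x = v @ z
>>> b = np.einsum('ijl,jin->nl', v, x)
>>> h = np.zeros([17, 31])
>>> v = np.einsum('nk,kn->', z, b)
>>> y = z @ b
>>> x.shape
(7, 7, 31)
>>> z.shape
(3, 31)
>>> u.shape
(7, 31, 7, 3)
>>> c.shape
(37,)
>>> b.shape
(31, 3)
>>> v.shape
()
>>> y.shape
(3, 3)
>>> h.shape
(17, 31)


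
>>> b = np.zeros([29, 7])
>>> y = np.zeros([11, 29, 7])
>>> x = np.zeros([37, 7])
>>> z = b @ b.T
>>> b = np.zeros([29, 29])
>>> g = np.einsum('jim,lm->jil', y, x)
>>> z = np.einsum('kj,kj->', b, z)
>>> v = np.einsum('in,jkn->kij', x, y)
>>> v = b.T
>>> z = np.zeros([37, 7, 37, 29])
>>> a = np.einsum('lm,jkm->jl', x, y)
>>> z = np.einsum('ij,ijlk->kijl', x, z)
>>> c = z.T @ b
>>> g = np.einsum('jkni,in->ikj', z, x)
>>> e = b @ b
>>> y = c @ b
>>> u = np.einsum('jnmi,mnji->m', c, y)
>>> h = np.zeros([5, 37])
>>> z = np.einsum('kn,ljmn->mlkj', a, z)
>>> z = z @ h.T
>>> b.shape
(29, 29)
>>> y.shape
(37, 7, 37, 29)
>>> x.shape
(37, 7)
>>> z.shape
(7, 29, 11, 5)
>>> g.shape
(37, 37, 29)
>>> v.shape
(29, 29)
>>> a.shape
(11, 37)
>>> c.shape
(37, 7, 37, 29)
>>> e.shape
(29, 29)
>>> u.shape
(37,)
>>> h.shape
(5, 37)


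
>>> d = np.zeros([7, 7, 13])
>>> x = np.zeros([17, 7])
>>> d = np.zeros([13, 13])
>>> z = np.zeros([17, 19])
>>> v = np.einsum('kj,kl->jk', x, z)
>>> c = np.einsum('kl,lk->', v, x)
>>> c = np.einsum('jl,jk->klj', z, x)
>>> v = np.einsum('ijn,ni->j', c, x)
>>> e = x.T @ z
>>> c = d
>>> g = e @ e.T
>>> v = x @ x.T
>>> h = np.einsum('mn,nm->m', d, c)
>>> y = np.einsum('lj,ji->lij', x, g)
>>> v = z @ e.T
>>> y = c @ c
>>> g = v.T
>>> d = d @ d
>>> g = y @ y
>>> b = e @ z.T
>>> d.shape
(13, 13)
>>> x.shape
(17, 7)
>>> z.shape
(17, 19)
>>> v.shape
(17, 7)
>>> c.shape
(13, 13)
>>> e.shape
(7, 19)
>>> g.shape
(13, 13)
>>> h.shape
(13,)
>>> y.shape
(13, 13)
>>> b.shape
(7, 17)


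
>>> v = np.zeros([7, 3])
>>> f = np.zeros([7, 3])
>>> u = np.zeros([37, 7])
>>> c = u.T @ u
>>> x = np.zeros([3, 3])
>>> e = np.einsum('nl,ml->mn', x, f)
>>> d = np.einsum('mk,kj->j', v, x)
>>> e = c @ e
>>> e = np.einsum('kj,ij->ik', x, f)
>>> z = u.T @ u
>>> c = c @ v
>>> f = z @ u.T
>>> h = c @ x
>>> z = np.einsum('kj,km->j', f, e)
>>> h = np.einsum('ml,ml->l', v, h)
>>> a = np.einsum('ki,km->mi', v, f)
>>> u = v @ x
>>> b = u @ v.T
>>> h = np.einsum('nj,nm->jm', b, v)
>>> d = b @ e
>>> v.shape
(7, 3)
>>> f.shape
(7, 37)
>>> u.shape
(7, 3)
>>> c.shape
(7, 3)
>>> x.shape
(3, 3)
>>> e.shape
(7, 3)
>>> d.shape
(7, 3)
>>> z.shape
(37,)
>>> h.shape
(7, 3)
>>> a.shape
(37, 3)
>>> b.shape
(7, 7)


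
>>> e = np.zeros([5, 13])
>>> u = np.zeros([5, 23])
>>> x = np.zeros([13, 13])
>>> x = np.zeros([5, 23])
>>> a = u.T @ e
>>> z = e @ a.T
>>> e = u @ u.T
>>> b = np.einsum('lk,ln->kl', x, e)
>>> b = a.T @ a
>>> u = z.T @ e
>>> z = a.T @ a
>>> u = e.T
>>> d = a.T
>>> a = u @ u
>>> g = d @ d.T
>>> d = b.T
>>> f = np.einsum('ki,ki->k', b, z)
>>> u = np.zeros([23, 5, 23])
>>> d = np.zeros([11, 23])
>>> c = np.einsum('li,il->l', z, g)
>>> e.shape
(5, 5)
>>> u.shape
(23, 5, 23)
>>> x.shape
(5, 23)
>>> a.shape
(5, 5)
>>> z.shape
(13, 13)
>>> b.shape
(13, 13)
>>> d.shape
(11, 23)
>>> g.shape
(13, 13)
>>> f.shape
(13,)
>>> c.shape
(13,)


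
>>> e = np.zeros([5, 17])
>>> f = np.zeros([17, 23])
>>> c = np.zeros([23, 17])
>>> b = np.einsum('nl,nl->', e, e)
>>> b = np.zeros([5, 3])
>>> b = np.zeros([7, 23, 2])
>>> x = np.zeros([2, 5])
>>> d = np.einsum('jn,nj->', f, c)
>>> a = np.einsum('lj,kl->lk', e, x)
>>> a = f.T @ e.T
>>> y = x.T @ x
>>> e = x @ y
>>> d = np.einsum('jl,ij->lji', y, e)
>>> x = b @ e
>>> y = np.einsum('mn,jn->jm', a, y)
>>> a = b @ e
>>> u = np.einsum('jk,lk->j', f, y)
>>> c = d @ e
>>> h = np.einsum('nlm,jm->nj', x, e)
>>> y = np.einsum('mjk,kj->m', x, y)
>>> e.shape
(2, 5)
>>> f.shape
(17, 23)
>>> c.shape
(5, 5, 5)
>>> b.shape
(7, 23, 2)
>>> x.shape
(7, 23, 5)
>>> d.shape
(5, 5, 2)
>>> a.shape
(7, 23, 5)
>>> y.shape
(7,)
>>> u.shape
(17,)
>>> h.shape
(7, 2)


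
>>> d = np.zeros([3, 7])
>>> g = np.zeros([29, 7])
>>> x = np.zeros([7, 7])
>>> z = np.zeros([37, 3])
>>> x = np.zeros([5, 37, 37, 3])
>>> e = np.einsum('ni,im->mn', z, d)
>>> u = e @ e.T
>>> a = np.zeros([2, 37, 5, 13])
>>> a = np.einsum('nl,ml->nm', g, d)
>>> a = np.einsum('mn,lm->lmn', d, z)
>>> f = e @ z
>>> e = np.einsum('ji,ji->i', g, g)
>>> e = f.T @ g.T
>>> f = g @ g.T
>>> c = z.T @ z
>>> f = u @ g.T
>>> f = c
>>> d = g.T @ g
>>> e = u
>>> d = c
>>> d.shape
(3, 3)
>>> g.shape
(29, 7)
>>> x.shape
(5, 37, 37, 3)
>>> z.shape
(37, 3)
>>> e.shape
(7, 7)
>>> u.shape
(7, 7)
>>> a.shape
(37, 3, 7)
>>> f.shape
(3, 3)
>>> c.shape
(3, 3)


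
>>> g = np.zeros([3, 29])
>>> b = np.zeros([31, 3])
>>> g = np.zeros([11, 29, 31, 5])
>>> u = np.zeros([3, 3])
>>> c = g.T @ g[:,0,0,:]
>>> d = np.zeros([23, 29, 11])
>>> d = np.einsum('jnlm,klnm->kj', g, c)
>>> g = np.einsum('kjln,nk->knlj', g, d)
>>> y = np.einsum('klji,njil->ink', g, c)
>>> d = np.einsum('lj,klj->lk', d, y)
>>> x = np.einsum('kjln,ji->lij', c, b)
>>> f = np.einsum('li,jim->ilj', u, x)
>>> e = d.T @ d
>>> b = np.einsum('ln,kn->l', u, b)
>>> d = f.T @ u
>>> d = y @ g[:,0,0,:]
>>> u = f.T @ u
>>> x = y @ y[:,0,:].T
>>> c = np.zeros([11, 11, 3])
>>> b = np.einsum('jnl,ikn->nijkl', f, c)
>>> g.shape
(11, 5, 31, 29)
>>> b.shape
(3, 11, 3, 11, 29)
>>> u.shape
(29, 3, 3)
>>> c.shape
(11, 11, 3)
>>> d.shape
(29, 5, 29)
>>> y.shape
(29, 5, 11)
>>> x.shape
(29, 5, 29)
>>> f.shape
(3, 3, 29)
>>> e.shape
(29, 29)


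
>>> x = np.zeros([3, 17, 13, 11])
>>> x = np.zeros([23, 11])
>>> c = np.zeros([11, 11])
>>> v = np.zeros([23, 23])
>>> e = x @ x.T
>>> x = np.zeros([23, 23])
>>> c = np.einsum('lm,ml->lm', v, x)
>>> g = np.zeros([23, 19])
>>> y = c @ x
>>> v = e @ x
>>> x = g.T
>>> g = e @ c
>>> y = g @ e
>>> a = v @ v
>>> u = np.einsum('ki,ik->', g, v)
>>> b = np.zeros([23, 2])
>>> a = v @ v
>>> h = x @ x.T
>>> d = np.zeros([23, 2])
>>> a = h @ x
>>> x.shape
(19, 23)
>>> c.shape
(23, 23)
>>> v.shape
(23, 23)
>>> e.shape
(23, 23)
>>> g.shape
(23, 23)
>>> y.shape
(23, 23)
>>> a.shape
(19, 23)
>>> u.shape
()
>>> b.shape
(23, 2)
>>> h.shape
(19, 19)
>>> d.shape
(23, 2)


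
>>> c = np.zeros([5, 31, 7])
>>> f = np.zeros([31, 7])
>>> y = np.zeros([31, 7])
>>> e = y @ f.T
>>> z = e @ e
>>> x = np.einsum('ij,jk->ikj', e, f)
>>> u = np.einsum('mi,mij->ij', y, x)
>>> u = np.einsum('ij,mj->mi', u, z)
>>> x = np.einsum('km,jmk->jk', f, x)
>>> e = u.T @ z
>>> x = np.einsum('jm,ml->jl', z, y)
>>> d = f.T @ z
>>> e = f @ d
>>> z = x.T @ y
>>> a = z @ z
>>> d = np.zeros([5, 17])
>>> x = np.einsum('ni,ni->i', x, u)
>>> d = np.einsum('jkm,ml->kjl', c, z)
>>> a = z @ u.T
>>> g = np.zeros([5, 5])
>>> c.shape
(5, 31, 7)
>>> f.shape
(31, 7)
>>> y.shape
(31, 7)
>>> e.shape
(31, 31)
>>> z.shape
(7, 7)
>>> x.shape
(7,)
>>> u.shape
(31, 7)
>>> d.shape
(31, 5, 7)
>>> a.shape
(7, 31)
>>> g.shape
(5, 5)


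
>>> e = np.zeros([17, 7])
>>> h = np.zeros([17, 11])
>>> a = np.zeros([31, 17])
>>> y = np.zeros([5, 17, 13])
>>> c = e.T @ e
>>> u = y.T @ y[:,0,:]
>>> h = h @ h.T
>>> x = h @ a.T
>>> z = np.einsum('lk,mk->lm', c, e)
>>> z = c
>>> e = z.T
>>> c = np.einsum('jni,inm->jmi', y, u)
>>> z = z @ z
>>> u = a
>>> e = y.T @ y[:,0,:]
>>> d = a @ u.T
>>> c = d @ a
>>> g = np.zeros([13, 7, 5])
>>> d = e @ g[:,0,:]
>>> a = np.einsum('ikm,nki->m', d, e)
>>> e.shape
(13, 17, 13)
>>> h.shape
(17, 17)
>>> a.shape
(5,)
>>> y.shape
(5, 17, 13)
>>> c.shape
(31, 17)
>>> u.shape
(31, 17)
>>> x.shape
(17, 31)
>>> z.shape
(7, 7)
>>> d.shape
(13, 17, 5)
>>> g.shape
(13, 7, 5)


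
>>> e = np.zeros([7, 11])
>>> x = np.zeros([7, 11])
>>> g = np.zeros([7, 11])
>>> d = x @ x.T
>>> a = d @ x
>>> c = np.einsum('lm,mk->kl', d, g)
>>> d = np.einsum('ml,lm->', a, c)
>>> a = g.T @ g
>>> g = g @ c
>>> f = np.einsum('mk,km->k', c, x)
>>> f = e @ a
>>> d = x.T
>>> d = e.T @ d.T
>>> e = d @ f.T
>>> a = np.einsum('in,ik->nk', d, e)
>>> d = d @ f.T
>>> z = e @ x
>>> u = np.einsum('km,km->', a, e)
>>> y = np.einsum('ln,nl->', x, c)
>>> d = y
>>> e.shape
(11, 7)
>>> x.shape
(7, 11)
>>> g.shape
(7, 7)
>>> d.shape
()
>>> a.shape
(11, 7)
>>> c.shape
(11, 7)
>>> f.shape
(7, 11)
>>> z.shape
(11, 11)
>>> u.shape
()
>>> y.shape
()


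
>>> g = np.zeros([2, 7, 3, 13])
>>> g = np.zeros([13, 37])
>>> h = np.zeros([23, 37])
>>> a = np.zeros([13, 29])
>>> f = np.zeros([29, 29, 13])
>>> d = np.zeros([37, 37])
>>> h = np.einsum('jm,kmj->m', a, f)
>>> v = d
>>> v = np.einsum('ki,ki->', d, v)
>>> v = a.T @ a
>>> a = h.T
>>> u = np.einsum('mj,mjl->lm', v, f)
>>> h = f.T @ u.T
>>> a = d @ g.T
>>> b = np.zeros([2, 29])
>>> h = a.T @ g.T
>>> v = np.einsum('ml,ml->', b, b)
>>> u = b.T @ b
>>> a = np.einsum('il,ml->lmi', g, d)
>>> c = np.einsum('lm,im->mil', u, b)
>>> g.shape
(13, 37)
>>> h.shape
(13, 13)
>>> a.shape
(37, 37, 13)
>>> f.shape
(29, 29, 13)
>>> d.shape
(37, 37)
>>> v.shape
()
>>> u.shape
(29, 29)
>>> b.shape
(2, 29)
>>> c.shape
(29, 2, 29)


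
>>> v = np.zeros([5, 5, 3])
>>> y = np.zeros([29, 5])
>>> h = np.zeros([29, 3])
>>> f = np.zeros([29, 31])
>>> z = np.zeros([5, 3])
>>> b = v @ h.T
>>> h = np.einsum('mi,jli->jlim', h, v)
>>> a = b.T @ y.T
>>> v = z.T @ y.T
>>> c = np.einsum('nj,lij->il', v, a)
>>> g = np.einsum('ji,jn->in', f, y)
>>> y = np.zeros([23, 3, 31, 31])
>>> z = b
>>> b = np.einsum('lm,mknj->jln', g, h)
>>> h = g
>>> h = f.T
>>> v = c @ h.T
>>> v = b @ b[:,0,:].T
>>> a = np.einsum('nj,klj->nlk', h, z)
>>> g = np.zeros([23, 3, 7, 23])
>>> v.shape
(29, 31, 29)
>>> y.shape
(23, 3, 31, 31)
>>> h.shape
(31, 29)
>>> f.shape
(29, 31)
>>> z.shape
(5, 5, 29)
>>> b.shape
(29, 31, 3)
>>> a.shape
(31, 5, 5)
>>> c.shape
(5, 29)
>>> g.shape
(23, 3, 7, 23)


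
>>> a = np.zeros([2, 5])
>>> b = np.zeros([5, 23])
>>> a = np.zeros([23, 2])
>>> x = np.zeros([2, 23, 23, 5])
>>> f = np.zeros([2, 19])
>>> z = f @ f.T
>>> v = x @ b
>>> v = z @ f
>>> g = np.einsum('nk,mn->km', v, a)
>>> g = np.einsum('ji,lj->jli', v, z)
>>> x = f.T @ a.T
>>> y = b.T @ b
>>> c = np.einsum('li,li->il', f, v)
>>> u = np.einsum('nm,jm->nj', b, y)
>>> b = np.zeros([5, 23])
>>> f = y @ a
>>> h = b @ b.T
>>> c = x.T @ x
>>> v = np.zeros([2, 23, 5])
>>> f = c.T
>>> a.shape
(23, 2)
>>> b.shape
(5, 23)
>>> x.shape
(19, 23)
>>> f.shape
(23, 23)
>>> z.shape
(2, 2)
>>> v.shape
(2, 23, 5)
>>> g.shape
(2, 2, 19)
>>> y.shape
(23, 23)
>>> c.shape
(23, 23)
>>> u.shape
(5, 23)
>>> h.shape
(5, 5)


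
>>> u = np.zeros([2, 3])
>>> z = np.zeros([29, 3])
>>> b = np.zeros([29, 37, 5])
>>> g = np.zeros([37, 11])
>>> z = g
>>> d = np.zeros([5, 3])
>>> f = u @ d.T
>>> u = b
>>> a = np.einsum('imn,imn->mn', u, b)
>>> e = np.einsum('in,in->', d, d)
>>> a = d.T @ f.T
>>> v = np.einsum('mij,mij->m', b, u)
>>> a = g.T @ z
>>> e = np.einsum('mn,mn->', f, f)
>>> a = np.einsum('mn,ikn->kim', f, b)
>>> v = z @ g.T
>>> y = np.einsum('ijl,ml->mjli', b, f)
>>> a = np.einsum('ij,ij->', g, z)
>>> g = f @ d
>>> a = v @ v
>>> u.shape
(29, 37, 5)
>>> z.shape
(37, 11)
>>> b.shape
(29, 37, 5)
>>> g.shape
(2, 3)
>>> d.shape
(5, 3)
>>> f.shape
(2, 5)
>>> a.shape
(37, 37)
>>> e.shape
()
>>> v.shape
(37, 37)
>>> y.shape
(2, 37, 5, 29)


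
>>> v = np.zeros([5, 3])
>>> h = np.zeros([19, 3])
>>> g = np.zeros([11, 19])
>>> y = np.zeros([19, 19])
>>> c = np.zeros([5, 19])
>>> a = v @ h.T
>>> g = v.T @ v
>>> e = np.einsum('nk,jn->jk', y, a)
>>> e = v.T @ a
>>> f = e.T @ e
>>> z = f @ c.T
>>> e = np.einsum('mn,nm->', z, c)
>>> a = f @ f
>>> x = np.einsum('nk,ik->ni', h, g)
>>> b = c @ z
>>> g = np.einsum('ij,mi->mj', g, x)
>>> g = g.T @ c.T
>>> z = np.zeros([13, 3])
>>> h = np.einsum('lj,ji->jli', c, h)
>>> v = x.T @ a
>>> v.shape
(3, 19)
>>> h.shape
(19, 5, 3)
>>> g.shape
(3, 5)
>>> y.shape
(19, 19)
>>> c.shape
(5, 19)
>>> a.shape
(19, 19)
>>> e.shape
()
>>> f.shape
(19, 19)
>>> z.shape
(13, 3)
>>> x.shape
(19, 3)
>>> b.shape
(5, 5)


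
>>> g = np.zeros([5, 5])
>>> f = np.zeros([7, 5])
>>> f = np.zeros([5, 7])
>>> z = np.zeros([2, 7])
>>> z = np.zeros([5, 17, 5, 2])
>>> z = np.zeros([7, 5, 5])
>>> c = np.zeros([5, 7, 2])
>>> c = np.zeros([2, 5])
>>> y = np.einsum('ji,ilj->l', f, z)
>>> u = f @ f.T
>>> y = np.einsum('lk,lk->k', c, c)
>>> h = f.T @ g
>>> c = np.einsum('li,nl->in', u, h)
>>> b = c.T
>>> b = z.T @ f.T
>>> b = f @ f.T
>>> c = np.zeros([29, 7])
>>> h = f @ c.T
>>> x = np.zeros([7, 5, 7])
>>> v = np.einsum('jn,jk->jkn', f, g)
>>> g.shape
(5, 5)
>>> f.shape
(5, 7)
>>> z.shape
(7, 5, 5)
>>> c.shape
(29, 7)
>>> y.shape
(5,)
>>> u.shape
(5, 5)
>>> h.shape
(5, 29)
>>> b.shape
(5, 5)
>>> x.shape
(7, 5, 7)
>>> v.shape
(5, 5, 7)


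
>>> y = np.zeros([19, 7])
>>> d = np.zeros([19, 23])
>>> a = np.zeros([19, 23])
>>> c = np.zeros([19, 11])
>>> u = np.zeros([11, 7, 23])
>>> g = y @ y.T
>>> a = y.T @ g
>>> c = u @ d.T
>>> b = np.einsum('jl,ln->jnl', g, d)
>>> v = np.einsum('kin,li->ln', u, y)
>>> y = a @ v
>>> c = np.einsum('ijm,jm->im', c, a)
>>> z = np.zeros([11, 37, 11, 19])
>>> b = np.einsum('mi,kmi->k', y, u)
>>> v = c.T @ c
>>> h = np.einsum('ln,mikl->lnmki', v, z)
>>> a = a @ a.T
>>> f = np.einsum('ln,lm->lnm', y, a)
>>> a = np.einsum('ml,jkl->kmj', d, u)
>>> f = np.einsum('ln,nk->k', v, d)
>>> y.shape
(7, 23)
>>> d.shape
(19, 23)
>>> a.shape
(7, 19, 11)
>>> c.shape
(11, 19)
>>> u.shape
(11, 7, 23)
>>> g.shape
(19, 19)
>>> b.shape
(11,)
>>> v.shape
(19, 19)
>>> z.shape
(11, 37, 11, 19)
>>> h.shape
(19, 19, 11, 11, 37)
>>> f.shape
(23,)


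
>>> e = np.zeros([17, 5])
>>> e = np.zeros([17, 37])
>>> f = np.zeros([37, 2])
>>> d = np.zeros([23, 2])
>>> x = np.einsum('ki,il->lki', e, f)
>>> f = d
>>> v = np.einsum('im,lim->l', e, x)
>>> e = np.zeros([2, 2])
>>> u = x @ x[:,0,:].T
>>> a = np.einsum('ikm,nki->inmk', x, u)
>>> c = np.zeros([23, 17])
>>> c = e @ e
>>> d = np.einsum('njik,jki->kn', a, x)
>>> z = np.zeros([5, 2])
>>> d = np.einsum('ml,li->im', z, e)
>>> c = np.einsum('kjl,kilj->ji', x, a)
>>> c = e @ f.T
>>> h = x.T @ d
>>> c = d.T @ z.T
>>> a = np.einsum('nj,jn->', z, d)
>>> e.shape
(2, 2)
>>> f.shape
(23, 2)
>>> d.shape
(2, 5)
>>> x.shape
(2, 17, 37)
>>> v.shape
(2,)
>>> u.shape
(2, 17, 2)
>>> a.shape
()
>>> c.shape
(5, 5)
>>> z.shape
(5, 2)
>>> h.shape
(37, 17, 5)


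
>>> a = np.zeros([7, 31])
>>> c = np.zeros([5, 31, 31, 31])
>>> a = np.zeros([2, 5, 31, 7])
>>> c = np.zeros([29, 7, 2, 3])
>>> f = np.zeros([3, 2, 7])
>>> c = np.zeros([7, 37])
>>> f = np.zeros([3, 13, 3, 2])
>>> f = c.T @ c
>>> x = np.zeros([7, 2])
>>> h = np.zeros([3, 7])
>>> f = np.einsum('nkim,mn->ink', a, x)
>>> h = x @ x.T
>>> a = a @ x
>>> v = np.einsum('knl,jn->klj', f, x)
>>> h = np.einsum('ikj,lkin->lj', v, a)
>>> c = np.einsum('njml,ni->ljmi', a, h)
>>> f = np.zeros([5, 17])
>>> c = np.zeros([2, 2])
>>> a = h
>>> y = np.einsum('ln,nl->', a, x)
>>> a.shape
(2, 7)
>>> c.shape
(2, 2)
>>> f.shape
(5, 17)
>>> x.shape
(7, 2)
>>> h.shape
(2, 7)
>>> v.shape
(31, 5, 7)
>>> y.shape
()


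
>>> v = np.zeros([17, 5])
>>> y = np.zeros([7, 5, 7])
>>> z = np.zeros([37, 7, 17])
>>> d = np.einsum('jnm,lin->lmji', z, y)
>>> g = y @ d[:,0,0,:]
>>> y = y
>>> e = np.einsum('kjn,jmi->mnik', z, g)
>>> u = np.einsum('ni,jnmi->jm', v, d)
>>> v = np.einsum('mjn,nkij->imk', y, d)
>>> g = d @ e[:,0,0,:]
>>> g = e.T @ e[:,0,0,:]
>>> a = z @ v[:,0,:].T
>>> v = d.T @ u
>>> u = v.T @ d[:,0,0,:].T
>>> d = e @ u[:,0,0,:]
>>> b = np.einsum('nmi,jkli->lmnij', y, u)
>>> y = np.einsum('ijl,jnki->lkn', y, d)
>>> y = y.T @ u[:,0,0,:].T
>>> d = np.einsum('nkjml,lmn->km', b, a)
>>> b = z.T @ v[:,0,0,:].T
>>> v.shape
(5, 37, 17, 37)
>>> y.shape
(17, 5, 37)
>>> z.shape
(37, 7, 17)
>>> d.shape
(5, 7)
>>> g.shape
(37, 5, 17, 37)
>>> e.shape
(5, 17, 5, 37)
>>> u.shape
(37, 17, 37, 7)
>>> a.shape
(37, 7, 37)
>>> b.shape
(17, 7, 5)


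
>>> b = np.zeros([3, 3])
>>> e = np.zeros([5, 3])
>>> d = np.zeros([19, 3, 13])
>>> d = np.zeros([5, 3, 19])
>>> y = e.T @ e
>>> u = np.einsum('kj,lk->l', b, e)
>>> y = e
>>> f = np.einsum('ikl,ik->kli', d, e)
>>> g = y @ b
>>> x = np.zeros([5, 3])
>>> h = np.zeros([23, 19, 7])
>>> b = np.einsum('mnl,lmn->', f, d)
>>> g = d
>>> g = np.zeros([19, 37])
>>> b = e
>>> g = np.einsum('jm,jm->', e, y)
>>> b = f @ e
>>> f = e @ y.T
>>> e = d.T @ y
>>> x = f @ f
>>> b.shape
(3, 19, 3)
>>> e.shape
(19, 3, 3)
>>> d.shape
(5, 3, 19)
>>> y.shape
(5, 3)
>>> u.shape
(5,)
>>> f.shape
(5, 5)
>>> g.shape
()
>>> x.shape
(5, 5)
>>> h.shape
(23, 19, 7)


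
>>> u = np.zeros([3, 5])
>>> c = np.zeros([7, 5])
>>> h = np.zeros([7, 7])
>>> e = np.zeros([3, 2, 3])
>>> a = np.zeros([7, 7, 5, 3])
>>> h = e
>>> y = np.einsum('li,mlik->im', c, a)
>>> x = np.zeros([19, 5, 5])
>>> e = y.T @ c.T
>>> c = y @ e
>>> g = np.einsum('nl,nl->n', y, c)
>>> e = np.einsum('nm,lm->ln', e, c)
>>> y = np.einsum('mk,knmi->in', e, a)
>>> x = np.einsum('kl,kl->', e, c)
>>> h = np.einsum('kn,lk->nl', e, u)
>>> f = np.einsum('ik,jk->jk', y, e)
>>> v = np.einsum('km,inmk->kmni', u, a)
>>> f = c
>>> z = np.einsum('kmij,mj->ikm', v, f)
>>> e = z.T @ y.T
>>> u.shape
(3, 5)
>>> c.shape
(5, 7)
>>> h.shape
(7, 3)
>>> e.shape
(5, 3, 3)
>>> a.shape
(7, 7, 5, 3)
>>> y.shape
(3, 7)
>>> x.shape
()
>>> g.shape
(5,)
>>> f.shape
(5, 7)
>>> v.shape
(3, 5, 7, 7)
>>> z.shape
(7, 3, 5)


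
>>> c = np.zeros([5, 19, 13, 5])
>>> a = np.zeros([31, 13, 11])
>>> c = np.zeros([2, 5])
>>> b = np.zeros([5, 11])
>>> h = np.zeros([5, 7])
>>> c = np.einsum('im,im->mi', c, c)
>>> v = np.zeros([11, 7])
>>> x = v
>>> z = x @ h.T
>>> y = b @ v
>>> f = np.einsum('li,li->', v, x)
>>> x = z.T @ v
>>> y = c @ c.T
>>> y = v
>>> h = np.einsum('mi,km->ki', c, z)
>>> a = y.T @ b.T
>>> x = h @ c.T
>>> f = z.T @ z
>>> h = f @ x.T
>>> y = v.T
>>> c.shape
(5, 2)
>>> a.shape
(7, 5)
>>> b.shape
(5, 11)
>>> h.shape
(5, 11)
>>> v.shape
(11, 7)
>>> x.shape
(11, 5)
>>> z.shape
(11, 5)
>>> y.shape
(7, 11)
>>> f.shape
(5, 5)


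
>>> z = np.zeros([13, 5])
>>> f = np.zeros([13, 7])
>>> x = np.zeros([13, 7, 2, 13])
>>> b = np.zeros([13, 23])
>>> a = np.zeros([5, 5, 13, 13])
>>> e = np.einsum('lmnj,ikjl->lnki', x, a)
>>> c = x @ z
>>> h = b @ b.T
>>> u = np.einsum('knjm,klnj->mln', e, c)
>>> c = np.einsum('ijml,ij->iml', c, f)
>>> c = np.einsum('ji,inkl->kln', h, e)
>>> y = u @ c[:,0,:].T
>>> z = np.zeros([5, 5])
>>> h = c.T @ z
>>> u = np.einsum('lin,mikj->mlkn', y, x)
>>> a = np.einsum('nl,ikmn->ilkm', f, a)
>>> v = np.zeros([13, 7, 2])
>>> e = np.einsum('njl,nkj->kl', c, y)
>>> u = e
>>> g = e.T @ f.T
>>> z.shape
(5, 5)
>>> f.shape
(13, 7)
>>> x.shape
(13, 7, 2, 13)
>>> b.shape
(13, 23)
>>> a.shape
(5, 7, 5, 13)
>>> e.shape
(7, 2)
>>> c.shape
(5, 5, 2)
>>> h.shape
(2, 5, 5)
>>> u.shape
(7, 2)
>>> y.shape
(5, 7, 5)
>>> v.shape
(13, 7, 2)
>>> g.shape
(2, 13)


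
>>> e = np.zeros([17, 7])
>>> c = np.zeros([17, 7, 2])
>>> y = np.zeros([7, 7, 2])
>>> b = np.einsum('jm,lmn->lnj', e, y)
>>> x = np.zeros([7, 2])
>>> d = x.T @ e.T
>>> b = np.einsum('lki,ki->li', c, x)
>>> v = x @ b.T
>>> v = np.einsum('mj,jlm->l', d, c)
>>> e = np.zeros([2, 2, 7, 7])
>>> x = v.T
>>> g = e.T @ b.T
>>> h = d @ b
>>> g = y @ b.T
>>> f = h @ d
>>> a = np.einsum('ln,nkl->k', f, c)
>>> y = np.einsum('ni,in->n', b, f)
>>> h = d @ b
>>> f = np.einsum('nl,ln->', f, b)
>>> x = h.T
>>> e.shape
(2, 2, 7, 7)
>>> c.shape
(17, 7, 2)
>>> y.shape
(17,)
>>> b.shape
(17, 2)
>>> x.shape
(2, 2)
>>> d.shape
(2, 17)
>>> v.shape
(7,)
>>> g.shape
(7, 7, 17)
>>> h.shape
(2, 2)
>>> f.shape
()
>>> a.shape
(7,)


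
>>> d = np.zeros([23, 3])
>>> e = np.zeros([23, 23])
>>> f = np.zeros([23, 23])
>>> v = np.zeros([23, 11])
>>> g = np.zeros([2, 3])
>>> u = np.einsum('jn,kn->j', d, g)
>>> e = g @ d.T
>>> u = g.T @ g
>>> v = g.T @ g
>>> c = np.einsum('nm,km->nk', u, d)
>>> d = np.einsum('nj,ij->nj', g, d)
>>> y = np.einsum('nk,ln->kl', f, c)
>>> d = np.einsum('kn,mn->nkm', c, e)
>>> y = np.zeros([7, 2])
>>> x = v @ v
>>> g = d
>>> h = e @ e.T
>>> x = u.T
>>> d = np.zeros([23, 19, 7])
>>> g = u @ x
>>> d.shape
(23, 19, 7)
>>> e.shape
(2, 23)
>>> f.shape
(23, 23)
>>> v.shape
(3, 3)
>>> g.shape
(3, 3)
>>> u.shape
(3, 3)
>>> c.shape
(3, 23)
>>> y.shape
(7, 2)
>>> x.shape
(3, 3)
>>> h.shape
(2, 2)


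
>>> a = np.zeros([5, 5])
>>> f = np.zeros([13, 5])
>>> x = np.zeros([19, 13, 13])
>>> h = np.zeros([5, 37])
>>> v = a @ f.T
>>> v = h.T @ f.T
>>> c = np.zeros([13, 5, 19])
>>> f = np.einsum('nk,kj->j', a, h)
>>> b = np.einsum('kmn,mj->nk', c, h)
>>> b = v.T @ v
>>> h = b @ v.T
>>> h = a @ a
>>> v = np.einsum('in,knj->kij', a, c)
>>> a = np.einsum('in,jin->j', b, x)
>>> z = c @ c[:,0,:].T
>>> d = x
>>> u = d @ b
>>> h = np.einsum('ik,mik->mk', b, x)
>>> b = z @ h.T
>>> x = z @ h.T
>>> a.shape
(19,)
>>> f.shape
(37,)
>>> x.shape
(13, 5, 19)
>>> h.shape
(19, 13)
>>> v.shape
(13, 5, 19)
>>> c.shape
(13, 5, 19)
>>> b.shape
(13, 5, 19)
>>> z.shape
(13, 5, 13)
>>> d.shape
(19, 13, 13)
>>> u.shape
(19, 13, 13)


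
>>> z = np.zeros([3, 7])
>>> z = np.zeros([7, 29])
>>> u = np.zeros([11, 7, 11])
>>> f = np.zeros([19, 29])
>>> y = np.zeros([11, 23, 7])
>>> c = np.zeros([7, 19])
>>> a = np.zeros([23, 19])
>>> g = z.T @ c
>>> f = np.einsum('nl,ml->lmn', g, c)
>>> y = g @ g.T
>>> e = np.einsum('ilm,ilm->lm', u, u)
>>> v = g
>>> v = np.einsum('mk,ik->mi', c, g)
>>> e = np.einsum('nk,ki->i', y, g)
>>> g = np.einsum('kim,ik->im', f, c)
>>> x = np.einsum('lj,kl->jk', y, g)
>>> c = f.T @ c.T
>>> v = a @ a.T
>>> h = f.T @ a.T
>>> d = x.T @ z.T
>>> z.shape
(7, 29)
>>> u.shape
(11, 7, 11)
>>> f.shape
(19, 7, 29)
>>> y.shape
(29, 29)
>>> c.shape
(29, 7, 7)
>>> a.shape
(23, 19)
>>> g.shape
(7, 29)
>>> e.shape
(19,)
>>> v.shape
(23, 23)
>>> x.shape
(29, 7)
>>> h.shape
(29, 7, 23)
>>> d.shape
(7, 7)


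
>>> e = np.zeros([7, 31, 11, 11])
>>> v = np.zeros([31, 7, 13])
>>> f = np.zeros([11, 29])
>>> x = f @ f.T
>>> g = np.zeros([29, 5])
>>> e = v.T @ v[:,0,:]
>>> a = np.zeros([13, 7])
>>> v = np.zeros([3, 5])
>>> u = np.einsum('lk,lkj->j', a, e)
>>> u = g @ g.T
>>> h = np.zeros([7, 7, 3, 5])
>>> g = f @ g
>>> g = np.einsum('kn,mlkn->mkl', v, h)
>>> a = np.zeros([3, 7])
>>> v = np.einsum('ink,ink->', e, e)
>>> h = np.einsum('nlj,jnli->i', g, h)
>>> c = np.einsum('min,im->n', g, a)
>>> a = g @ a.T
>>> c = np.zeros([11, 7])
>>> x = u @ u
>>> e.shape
(13, 7, 13)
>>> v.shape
()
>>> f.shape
(11, 29)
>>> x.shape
(29, 29)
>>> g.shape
(7, 3, 7)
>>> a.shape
(7, 3, 3)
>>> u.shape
(29, 29)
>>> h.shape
(5,)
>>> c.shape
(11, 7)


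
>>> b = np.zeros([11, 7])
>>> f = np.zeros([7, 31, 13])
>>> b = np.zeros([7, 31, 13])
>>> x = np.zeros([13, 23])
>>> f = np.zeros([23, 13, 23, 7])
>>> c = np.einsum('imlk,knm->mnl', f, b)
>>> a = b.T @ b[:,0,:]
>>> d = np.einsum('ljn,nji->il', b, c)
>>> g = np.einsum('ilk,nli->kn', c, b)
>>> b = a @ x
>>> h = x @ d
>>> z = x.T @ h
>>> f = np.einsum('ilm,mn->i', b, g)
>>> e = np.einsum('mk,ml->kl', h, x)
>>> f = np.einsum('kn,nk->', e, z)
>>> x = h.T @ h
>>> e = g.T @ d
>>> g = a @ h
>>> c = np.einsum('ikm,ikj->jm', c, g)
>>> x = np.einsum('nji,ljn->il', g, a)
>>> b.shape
(13, 31, 23)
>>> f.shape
()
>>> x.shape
(7, 13)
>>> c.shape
(7, 23)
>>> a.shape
(13, 31, 13)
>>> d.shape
(23, 7)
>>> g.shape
(13, 31, 7)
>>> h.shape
(13, 7)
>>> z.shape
(23, 7)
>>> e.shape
(7, 7)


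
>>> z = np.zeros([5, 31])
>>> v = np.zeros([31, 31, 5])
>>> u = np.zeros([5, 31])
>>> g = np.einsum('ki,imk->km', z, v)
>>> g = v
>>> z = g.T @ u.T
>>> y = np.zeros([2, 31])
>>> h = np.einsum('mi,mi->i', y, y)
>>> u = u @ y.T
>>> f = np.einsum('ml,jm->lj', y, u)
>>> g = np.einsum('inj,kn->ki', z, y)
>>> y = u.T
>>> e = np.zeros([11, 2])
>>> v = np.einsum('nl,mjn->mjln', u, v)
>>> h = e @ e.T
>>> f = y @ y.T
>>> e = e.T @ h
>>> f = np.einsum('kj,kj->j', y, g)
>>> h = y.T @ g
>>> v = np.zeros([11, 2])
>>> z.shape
(5, 31, 5)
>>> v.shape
(11, 2)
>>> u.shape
(5, 2)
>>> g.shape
(2, 5)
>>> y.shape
(2, 5)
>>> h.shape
(5, 5)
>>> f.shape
(5,)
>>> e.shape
(2, 11)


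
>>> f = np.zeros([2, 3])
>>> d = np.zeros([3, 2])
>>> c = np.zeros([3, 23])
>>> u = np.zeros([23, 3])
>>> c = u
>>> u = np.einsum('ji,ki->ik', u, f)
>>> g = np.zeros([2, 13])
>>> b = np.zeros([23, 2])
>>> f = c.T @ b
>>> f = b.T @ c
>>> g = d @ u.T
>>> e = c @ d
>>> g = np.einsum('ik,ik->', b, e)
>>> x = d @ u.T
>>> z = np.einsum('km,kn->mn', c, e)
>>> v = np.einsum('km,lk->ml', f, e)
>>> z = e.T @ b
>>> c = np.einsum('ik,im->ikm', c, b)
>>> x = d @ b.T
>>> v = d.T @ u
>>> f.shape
(2, 3)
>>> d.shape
(3, 2)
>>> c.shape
(23, 3, 2)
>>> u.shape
(3, 2)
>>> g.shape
()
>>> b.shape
(23, 2)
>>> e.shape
(23, 2)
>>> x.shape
(3, 23)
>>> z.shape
(2, 2)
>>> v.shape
(2, 2)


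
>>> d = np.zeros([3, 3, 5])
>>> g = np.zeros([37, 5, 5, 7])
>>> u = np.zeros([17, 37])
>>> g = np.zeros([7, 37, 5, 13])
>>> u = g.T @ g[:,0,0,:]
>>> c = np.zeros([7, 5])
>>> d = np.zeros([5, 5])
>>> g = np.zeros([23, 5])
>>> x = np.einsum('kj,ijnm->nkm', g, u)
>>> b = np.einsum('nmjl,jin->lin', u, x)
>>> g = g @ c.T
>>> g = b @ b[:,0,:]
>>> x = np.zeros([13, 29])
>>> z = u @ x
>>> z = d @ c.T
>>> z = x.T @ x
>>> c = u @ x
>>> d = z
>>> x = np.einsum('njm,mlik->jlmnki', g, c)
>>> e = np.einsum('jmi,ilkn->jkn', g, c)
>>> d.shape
(29, 29)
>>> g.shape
(13, 23, 13)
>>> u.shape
(13, 5, 37, 13)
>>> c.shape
(13, 5, 37, 29)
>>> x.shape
(23, 5, 13, 13, 29, 37)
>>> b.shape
(13, 23, 13)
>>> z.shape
(29, 29)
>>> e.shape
(13, 37, 29)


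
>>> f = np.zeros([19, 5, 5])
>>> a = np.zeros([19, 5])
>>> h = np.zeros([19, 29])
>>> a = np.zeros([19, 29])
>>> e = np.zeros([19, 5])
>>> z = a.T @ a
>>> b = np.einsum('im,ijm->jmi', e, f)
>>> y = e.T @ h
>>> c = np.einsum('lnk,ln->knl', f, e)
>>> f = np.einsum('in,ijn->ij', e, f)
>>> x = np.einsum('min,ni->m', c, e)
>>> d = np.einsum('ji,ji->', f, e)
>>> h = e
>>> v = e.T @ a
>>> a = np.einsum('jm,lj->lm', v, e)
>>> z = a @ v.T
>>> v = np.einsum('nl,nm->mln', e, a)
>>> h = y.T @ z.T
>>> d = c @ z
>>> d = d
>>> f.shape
(19, 5)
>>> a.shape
(19, 29)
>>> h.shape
(29, 19)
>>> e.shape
(19, 5)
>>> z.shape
(19, 5)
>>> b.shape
(5, 5, 19)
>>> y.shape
(5, 29)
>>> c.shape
(5, 5, 19)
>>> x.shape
(5,)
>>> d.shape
(5, 5, 5)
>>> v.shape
(29, 5, 19)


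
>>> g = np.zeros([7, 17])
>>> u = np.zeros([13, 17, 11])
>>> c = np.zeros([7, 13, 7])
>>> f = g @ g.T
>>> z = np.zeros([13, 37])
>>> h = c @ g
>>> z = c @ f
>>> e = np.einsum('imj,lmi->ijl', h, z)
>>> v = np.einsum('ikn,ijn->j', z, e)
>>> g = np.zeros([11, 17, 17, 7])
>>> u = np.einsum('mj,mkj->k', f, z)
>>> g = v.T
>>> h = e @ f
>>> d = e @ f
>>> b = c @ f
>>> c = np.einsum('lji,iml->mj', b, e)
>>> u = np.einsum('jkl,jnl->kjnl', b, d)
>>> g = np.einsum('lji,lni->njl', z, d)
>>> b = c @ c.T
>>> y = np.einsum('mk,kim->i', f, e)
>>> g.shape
(17, 13, 7)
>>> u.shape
(13, 7, 17, 7)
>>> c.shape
(17, 13)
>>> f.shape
(7, 7)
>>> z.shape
(7, 13, 7)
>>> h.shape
(7, 17, 7)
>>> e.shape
(7, 17, 7)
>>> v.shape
(17,)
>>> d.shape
(7, 17, 7)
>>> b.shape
(17, 17)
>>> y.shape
(17,)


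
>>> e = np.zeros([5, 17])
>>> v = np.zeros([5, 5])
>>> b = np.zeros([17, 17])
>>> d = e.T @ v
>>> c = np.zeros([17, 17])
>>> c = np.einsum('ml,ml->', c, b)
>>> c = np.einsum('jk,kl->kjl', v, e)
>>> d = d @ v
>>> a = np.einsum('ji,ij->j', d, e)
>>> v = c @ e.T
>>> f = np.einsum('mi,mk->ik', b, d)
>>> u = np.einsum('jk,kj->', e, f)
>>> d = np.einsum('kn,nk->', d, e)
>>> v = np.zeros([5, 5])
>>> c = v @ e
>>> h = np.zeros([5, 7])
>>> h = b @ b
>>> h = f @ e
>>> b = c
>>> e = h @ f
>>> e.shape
(17, 5)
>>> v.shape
(5, 5)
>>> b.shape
(5, 17)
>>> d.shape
()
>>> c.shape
(5, 17)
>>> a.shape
(17,)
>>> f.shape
(17, 5)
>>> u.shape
()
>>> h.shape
(17, 17)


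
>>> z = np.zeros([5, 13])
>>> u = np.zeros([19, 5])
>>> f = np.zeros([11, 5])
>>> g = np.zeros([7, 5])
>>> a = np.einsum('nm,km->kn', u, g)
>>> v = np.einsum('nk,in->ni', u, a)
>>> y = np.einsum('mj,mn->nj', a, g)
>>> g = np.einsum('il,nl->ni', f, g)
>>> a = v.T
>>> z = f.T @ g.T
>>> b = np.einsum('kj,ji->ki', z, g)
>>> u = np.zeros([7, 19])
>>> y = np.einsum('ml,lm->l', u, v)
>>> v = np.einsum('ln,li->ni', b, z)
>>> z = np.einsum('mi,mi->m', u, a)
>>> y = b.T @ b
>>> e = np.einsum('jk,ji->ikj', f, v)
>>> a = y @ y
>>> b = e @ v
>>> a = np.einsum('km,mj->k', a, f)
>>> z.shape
(7,)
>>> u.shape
(7, 19)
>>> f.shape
(11, 5)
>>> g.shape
(7, 11)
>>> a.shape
(11,)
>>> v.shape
(11, 7)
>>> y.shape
(11, 11)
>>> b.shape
(7, 5, 7)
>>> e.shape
(7, 5, 11)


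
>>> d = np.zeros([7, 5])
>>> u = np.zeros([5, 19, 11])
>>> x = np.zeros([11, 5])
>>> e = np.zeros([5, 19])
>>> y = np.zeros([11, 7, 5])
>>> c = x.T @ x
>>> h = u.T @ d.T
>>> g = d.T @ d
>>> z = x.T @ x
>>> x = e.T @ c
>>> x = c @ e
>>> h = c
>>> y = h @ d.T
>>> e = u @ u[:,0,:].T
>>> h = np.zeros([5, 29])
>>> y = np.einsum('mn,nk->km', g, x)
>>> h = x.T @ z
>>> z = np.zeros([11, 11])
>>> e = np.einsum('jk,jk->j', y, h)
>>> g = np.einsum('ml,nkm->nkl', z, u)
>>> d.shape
(7, 5)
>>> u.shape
(5, 19, 11)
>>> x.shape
(5, 19)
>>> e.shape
(19,)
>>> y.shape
(19, 5)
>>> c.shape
(5, 5)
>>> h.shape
(19, 5)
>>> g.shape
(5, 19, 11)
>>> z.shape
(11, 11)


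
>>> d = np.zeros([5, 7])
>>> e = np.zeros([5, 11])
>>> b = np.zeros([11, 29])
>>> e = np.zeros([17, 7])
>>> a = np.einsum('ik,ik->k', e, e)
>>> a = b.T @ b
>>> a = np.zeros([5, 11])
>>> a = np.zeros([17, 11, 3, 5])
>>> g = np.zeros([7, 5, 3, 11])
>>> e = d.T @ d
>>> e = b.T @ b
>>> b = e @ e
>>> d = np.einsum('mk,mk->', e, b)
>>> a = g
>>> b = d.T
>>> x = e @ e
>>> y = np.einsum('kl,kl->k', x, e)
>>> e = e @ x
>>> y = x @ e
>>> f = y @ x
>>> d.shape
()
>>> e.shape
(29, 29)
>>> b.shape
()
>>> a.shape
(7, 5, 3, 11)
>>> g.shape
(7, 5, 3, 11)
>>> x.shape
(29, 29)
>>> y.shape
(29, 29)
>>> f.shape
(29, 29)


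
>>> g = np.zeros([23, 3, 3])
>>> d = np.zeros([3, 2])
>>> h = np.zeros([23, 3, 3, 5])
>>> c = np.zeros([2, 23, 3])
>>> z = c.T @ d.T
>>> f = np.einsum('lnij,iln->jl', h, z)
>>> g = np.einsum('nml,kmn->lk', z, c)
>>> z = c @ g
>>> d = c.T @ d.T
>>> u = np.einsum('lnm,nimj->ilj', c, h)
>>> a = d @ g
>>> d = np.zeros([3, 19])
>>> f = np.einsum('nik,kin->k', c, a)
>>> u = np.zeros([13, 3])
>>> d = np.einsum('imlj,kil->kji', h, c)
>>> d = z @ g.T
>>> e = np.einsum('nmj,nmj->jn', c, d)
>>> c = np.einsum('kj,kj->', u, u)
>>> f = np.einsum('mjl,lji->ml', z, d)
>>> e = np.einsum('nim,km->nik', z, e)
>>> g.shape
(3, 2)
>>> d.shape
(2, 23, 3)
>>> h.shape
(23, 3, 3, 5)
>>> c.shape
()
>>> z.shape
(2, 23, 2)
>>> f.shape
(2, 2)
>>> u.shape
(13, 3)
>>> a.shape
(3, 23, 2)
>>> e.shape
(2, 23, 3)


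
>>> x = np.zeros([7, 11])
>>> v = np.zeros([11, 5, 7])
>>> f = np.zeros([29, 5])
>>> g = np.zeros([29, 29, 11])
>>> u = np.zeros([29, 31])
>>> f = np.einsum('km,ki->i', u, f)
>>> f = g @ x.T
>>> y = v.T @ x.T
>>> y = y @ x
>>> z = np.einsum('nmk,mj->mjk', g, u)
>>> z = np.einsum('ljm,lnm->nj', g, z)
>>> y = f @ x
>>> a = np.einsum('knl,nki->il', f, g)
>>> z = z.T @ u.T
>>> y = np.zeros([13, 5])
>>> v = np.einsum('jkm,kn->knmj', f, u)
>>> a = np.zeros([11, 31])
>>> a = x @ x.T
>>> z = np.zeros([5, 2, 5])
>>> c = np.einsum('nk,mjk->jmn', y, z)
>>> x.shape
(7, 11)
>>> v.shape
(29, 31, 7, 29)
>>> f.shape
(29, 29, 7)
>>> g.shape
(29, 29, 11)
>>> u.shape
(29, 31)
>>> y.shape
(13, 5)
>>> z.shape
(5, 2, 5)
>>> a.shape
(7, 7)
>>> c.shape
(2, 5, 13)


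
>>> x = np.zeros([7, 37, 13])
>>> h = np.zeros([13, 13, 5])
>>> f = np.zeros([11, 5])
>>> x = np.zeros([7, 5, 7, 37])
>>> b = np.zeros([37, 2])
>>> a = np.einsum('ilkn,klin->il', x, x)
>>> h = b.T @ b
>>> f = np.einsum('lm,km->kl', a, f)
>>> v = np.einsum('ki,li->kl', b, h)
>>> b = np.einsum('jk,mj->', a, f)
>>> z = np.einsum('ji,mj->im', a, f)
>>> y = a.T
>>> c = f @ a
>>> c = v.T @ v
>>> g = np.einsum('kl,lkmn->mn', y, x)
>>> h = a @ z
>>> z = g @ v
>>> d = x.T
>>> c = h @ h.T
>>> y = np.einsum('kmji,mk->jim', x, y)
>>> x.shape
(7, 5, 7, 37)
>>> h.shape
(7, 11)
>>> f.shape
(11, 7)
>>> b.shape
()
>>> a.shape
(7, 5)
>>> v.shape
(37, 2)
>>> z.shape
(7, 2)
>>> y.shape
(7, 37, 5)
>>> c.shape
(7, 7)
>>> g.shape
(7, 37)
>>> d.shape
(37, 7, 5, 7)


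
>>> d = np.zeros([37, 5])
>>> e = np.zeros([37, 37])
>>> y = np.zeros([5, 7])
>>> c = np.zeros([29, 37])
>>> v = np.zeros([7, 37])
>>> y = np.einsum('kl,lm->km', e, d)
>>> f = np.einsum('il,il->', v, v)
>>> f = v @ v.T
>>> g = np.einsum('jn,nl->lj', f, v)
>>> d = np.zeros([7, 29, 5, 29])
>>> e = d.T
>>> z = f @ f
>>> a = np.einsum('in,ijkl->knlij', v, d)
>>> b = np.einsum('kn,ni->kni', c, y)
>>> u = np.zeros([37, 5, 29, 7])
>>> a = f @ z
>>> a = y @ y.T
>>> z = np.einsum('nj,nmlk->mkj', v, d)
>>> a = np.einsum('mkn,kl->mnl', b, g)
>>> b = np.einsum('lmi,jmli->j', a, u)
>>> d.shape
(7, 29, 5, 29)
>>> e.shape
(29, 5, 29, 7)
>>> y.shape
(37, 5)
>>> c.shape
(29, 37)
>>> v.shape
(7, 37)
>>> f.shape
(7, 7)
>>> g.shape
(37, 7)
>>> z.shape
(29, 29, 37)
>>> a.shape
(29, 5, 7)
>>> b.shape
(37,)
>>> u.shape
(37, 5, 29, 7)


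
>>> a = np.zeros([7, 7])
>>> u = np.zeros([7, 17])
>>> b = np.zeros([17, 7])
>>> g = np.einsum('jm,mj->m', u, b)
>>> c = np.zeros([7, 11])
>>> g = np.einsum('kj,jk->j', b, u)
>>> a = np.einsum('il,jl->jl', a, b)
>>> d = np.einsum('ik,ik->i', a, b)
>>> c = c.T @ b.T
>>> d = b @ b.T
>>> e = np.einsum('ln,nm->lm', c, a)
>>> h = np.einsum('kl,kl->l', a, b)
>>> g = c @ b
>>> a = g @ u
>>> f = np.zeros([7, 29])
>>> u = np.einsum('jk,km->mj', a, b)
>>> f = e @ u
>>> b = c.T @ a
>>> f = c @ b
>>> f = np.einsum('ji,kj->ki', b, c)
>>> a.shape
(11, 17)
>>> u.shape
(7, 11)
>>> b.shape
(17, 17)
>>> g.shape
(11, 7)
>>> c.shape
(11, 17)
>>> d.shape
(17, 17)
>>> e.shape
(11, 7)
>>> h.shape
(7,)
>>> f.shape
(11, 17)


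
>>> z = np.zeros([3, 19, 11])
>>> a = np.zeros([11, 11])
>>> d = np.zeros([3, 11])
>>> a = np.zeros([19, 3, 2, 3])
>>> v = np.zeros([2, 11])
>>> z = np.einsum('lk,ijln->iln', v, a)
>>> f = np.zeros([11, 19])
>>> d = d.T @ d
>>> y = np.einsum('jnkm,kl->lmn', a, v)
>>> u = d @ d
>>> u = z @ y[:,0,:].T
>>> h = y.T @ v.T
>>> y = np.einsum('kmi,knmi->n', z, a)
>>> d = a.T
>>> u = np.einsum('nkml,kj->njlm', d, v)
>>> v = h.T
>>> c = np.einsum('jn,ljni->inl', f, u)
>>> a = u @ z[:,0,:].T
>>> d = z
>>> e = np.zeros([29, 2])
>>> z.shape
(19, 2, 3)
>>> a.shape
(3, 11, 19, 19)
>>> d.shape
(19, 2, 3)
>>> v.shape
(2, 3, 3)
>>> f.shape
(11, 19)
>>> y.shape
(3,)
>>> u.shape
(3, 11, 19, 3)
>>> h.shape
(3, 3, 2)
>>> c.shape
(3, 19, 3)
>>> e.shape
(29, 2)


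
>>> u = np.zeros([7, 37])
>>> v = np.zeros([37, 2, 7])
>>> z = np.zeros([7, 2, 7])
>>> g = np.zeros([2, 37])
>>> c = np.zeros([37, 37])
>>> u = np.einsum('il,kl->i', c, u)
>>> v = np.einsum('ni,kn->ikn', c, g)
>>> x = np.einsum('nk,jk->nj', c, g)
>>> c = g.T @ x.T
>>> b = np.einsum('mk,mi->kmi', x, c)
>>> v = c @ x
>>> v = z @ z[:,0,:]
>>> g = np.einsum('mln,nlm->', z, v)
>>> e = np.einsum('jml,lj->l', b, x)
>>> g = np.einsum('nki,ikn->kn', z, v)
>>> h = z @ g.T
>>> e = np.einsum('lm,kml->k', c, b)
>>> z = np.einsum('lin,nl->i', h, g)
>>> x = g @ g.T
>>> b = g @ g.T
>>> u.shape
(37,)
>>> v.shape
(7, 2, 7)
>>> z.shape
(2,)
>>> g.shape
(2, 7)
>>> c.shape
(37, 37)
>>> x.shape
(2, 2)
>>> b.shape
(2, 2)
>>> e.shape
(2,)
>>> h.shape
(7, 2, 2)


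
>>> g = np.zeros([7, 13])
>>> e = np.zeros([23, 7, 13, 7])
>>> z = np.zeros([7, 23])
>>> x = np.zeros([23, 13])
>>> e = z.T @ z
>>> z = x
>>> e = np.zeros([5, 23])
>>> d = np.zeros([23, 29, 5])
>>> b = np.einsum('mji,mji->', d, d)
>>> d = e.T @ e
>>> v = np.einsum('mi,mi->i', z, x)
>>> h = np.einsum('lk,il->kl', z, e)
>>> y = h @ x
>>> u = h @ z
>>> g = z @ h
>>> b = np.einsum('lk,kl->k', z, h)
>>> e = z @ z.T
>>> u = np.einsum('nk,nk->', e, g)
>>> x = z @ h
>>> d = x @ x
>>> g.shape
(23, 23)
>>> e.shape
(23, 23)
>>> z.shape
(23, 13)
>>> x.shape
(23, 23)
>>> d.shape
(23, 23)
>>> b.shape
(13,)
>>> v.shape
(13,)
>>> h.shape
(13, 23)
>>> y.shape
(13, 13)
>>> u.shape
()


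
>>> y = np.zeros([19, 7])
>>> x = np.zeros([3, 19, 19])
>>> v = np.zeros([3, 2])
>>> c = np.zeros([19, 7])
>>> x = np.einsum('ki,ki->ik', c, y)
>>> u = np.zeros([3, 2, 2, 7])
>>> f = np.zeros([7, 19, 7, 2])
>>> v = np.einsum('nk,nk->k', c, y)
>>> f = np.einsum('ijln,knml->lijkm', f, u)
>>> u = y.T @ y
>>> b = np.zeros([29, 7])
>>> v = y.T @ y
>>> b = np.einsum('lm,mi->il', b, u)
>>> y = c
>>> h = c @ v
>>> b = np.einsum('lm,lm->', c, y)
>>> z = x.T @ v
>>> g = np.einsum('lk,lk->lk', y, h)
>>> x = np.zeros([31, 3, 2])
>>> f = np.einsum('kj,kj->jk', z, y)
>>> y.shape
(19, 7)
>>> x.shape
(31, 3, 2)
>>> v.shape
(7, 7)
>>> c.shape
(19, 7)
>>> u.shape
(7, 7)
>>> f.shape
(7, 19)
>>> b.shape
()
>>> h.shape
(19, 7)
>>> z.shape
(19, 7)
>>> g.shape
(19, 7)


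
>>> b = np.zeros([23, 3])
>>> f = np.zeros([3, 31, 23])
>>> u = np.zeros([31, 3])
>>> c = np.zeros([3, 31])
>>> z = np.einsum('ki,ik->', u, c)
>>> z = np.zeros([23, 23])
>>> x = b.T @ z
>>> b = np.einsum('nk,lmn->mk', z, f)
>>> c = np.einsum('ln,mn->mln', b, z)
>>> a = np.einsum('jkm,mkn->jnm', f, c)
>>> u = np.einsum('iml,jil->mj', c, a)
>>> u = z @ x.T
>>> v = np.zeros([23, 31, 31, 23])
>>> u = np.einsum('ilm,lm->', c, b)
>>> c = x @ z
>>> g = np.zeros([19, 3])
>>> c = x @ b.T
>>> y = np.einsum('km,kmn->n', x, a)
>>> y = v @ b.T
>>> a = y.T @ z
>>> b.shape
(31, 23)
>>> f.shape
(3, 31, 23)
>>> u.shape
()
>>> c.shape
(3, 31)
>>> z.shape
(23, 23)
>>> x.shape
(3, 23)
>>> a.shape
(31, 31, 31, 23)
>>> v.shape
(23, 31, 31, 23)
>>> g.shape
(19, 3)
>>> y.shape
(23, 31, 31, 31)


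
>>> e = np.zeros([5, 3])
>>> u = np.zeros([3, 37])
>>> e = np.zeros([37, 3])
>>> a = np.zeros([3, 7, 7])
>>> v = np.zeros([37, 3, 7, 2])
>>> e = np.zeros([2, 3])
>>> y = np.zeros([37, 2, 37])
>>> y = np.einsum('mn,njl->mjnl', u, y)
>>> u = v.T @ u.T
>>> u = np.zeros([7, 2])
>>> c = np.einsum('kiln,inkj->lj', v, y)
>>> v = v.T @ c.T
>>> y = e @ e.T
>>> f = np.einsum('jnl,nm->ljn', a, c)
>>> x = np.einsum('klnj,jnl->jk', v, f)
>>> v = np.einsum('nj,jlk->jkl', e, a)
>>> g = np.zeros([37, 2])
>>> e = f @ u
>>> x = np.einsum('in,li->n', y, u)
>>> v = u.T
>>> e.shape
(7, 3, 2)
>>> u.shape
(7, 2)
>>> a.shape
(3, 7, 7)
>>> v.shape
(2, 7)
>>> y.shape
(2, 2)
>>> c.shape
(7, 37)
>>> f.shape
(7, 3, 7)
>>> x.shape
(2,)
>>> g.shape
(37, 2)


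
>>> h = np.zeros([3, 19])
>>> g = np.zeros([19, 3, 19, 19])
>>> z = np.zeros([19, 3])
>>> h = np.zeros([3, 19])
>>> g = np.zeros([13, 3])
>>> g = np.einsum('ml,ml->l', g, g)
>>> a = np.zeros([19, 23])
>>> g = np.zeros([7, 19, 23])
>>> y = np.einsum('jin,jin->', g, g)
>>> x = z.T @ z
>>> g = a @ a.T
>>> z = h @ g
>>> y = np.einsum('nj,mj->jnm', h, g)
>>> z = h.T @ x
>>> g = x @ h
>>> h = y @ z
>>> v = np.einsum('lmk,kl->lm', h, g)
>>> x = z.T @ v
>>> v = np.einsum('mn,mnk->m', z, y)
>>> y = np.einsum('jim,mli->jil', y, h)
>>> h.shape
(19, 3, 3)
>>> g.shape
(3, 19)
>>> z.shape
(19, 3)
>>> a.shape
(19, 23)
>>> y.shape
(19, 3, 3)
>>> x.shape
(3, 3)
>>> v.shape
(19,)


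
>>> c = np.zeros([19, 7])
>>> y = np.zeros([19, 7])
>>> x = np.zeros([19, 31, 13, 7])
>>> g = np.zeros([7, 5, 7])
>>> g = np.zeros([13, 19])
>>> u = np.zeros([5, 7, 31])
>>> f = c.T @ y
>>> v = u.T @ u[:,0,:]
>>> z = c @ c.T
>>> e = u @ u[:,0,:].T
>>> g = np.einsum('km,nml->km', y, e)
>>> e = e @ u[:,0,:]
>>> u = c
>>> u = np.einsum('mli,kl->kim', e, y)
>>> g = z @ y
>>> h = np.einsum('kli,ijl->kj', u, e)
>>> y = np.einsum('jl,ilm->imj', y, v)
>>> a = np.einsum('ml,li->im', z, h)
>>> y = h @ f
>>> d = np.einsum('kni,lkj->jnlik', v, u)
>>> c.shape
(19, 7)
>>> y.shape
(19, 7)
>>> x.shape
(19, 31, 13, 7)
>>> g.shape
(19, 7)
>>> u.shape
(19, 31, 5)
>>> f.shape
(7, 7)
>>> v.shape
(31, 7, 31)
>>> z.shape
(19, 19)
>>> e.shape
(5, 7, 31)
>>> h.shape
(19, 7)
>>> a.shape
(7, 19)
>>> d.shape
(5, 7, 19, 31, 31)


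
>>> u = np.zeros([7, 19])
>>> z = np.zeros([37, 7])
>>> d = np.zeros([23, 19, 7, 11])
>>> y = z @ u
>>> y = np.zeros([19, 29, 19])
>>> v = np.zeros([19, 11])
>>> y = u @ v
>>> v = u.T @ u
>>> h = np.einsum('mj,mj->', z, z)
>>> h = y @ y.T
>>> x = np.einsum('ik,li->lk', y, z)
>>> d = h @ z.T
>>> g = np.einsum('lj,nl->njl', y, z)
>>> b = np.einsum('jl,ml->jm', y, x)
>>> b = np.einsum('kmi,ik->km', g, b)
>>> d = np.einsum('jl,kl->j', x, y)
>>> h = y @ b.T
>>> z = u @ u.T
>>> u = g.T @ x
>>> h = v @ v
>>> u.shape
(7, 11, 11)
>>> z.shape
(7, 7)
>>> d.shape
(37,)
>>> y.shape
(7, 11)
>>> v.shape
(19, 19)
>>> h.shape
(19, 19)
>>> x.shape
(37, 11)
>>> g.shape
(37, 11, 7)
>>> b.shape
(37, 11)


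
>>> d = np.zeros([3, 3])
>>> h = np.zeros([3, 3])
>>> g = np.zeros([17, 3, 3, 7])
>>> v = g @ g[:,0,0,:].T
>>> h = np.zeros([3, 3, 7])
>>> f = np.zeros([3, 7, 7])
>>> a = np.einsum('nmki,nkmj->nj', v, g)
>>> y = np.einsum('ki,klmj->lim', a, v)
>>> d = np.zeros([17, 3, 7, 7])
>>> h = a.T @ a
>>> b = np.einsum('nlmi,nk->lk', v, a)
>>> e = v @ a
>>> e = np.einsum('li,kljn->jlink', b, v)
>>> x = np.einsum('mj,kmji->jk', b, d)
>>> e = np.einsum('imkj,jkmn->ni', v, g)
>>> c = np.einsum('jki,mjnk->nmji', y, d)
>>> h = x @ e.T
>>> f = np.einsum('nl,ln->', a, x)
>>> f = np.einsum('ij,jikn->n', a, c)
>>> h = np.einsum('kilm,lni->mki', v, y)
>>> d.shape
(17, 3, 7, 7)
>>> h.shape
(17, 17, 3)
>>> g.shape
(17, 3, 3, 7)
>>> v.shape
(17, 3, 3, 17)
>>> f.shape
(3,)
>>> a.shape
(17, 7)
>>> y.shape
(3, 7, 3)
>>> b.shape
(3, 7)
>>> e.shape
(7, 17)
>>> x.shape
(7, 17)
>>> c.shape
(7, 17, 3, 3)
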